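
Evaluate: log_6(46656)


We need the exponent such that 6^? = 46656
6^6 = 46656
Therefore log_6(46656) = 6

6


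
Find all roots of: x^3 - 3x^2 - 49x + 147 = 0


Let p(x) = x^3 - 3x^2 - 49x + 147. By the rational root theorem (leading coefficient 1), any rational root is an integer divisor of 147: try ±1, ±2, ... in turn.
Test x = 1: value = 96 ≠ 0.
Test x = -1: value = 192 ≠ 0.
Test x = 3: value = 0 ✓, so (x - 3) is a factor.
Synthetic division by (x - 3): bring down 1; 1(3) - 3 = 0; 0(3) - 49 = -49; (-49)(3) + 147 = 0 → quotient x^2 - 49, remainder 0.
Solve the quadratic x^2 - 49 = 0: discriminant = 0^2 - 4(1)(-49) = 0 + 196 = 196.
sqrt(196) = 14, so x = (0 ± 14)/2: x = 7 or x = -7.
Collecting all roots found:

x = -7, x = 3, x = 7


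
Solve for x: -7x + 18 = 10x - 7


Starting with: -7x + 18 = 10x - 7
Move all x terms to left: (-7 - 10)x = -7 - 18
Simplify: -17x = -25
Divide both sides by -17: x = 25/17

x = 25/17


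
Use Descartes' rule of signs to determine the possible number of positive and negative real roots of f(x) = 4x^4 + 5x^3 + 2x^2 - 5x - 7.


Descartes' rule of signs:

For positive roots, count sign changes in f(x) = 4x^4 + 5x^3 + 2x^2 - 5x - 7:
Signs of coefficients: +, +, +, -, -
Number of sign changes: 1
Possible positive real roots: 1

For negative roots, examine f(-x) = 4x^4 - 5x^3 + 2x^2 + 5x - 7:
Signs of coefficients: +, -, +, +, -
Number of sign changes: 3
Possible negative real roots: 3, 1

Positive roots: 1; Negative roots: 3 or 1


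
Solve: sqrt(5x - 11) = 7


Square both sides: 5x - 11 = 7^2 = 49
5x = 49 + 11 = 60
x = 12
Check: sqrt(5*12 - 11) = sqrt(49) = 7 ✓

x = 12


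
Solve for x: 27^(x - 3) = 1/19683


Express both sides with the same base.
1/19683 = 27^(-3)
Since the bases match, equate exponents: x - 3 = -3
So x = -3 - (-3) = 0

x = 0


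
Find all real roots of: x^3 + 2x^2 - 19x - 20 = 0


Let p(x) = x^3 + 2x^2 - 19x - 20. By the rational root theorem (leading coefficient 1), any rational root is an integer divisor of 20: try ±1, ±2, ... in turn.
Test x = 1: value = -36 ≠ 0.
Test x = -1: value = 0 ✓, so (x + 1) is a factor.
Synthetic division by (x + 1): bring down 1; 1(-1) + 2 = 1; 1(-1) - 19 = -20; (-20)(-1) - 20 = 0 → quotient x^2 + x - 20, remainder 0.
Solve the quadratic x^2 + x - 20 = 0: discriminant = 1^2 - 4(1)(-20) = 1 + 80 = 81.
sqrt(81) = 9, so x = (-1 ± 9)/2: x = 4 or x = -5.

x = -5, x = -1, x = 4


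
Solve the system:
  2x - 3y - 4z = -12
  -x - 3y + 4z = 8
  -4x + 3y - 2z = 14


Using Cramer's rule. Expand each determinant along the first row.
D  = 2*[(-3)*(-2) - 4*3] - (-3)*[(-1)*(-2) - 4*(-4)] + (-4)*[(-1)*3 - (-3)*(-4)]
  = 2*(-6) - (-3)*(18) + (-4)*(-15) = 102
Dx = (-12)*[(-3)*(-2) - 4*3] - (-3)*[8*(-2) - 4*14] + (-4)*[8*3 - (-3)*14]
  = (-12)*(-6) - (-3)*(-72) + (-4)*(66) = -408
Dy = 2*[8*(-2) - 4*14] - (-12)*[(-1)*(-2) - 4*(-4)] + (-4)*[(-1)*14 - 8*(-4)]
  = 2*(-72) - (-12)*(18) + (-4)*(18) = 0
Dz = 2*[(-3)*14 - 8*3] - (-3)*[(-1)*14 - 8*(-4)] + (-12)*[(-1)*3 - (-3)*(-4)]
  = 2*(-66) - (-3)*(18) + (-12)*(-15) = 102
x = Dx/D = -408/102 = -4, y = Dy/D = 0/102 = 0, z = Dz/D = 102/102 = 1
Check eq1: (2)(-4) + (-3)(0) + (-4)(1) = -12 = -12 ✓
Check eq2: (-1)(-4) + (-3)(0) + (4)(1) = 8 = 8 ✓
Check eq3: (-4)(-4) + (3)(0) + (-2)(1) = 14 = 14 ✓

x = -4, y = 0, z = 1


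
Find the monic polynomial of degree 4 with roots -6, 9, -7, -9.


A monic polynomial with roots -6, 9, -7, -9 is:
p(x) = (x + 6)(x - 9)(x + 7)(x + 9)
After multiplying by (x + 6): x + 6
After multiplying by (x - 9): x^2 - 3x - 54
After multiplying by (x + 7): x^3 + 4x^2 - 75x - 378
After multiplying by (x + 9): x^4 + 13x^3 - 39x^2 - 1053x - 3402

x^4 + 13x^3 - 39x^2 - 1053x - 3402


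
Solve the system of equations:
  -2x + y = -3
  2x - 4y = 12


Using Cramer's rule:
Determinant D = (-2)(-4) - (2)(1) = 8 - 2 = 6
Dx = (-3)(-4) - (12)(1) = 12 - 12 = 0
Dy = (-2)(12) - (2)(-3) = -24 + 6 = -18
x = Dx/D = 0/6 = 0
y = Dy/D = -18/6 = -3

x = 0, y = -3


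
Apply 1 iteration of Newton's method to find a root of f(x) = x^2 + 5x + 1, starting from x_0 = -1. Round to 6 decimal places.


Newton's method: x_(n+1) = x_n - f(x_n)/f'(x_n)
f(x) = x^2 + 5x + 1
f'(x) = 2x + 5

Iteration 1:
  f(-1.000000) = -3.000000
  f'(-1.000000) = 3.000000
  x_1 = -1.000000 - (-3.000000)/(3.000000) = 0.000000

x_1 = 0.000000


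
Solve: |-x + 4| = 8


An absolute value equation |expr| = 8 gives two cases:
Case 1: -x + 4 = 8
  -x = 4, so x = -4
Case 2: -x + 4 = -8
  -x = -12, so x = 12

x = -4, x = 12


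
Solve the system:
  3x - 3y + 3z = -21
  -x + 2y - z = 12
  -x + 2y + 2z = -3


Using Cramer's rule. Expand each determinant along the first row.
D  = 3*[2*2 - (-1)*2] - (-3)*[(-1)*2 - (-1)*(-1)] + 3*[(-1)*2 - 2*(-1)]
  = 3*(6) - (-3)*(-3) + 3*(0) = 9
Dx = (-21)*[2*2 - (-1)*2] - (-3)*[12*2 - (-1)*(-3)] + 3*[12*2 - 2*(-3)]
  = (-21)*(6) - (-3)*(21) + 3*(30) = 27
Dy = 3*[12*2 - (-1)*(-3)] - (-21)*[(-1)*2 - (-1)*(-1)] + 3*[(-1)*(-3) - 12*(-1)]
  = 3*(21) - (-21)*(-3) + 3*(15) = 45
Dz = 3*[2*(-3) - 12*2] - (-3)*[(-1)*(-3) - 12*(-1)] + (-21)*[(-1)*2 - 2*(-1)]
  = 3*(-30) - (-3)*(15) + (-21)*(0) = -45
x = Dx/D = 27/9 = 3, y = Dy/D = 45/9 = 5, z = Dz/D = -45/9 = -5
Check eq1: (3)(3) + (-3)(5) + (3)(-5) = -21 = -21 ✓
Check eq2: (-1)(3) + (2)(5) + (-1)(-5) = 12 = 12 ✓
Check eq3: (-1)(3) + (2)(5) + (2)(-5) = -3 = -3 ✓

x = 3, y = 5, z = -5


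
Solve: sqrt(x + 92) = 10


Square both sides: x + 92 = 10^2 = 100
x = 100 - 92 = 8
x = 8
Check: sqrt(1*8 + 92) = sqrt(100) = 10 ✓

x = 8


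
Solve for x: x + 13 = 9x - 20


Starting with: x + 13 = 9x - 20
Move all x terms to left: (1 - 9)x = -20 - 13
Simplify: -8x = -33
Divide both sides by -8: x = 33/8

x = 33/8


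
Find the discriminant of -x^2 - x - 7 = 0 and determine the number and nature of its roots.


For ax^2 + bx + c = 0, discriminant D = b^2 - 4ac
Here a = -1, b = -1, c = -7
D = (-1)^2 - 4(-1)(-7) = 1 - 28 = -27

D = -27 < 0
The equation has no real roots (2 complex conjugate roots).

Discriminant = -27, no real roots (2 complex conjugate roots)


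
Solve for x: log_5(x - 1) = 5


Convert to exponential form: x - 1 = 5^5 = 3125
x = 3125 + 1 = 3126
Check: log_5(3126 - 1) = log_5(3125) = log_5(3125) = 5 ✓

x = 3126


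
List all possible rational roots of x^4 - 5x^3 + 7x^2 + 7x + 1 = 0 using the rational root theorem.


Rational root theorem: possible roots are ±p/q where:
  p divides the constant term (1): p ∈ {1}
  q divides the leading coefficient (1): q ∈ {1}

All possible rational roots: -1, 1

-1, 1


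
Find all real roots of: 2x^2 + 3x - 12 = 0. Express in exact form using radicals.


Using the quadratic formula: x = (-b ± sqrt(b^2 - 4ac)) / (2a)
Here a = 2, b = 3, c = -12
Discriminant = b^2 - 4ac = 3^2 - 4(2)(-12) = 9 + 96 = 105
Since discriminant = 105 > 0, there are two real roots.
x = (-3 ± sqrt(105)) / 4
Numerically: x ≈ 1.8117 or x ≈ -3.3117

x = (-3 + sqrt(105)) / 4 or x = (-3 - sqrt(105)) / 4


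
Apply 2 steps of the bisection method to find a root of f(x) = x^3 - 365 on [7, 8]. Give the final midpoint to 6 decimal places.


f(x) = x^3 - 365
f(7) = -22 < 0
f(8) = 147 > 0

Step 1: midpoint = (7.000000 + 8.000000)/2 = 7.500000
  f(7.500000) = 56.875000
  f(mid) > 0, so root is in [7.000000, 7.500000]

Step 2: midpoint = (7.000000 + 7.500000)/2 = 7.250000
  f(7.250000) = 16.078125
  f(mid) > 0, so root is in [7.000000, 7.250000]

midpoint = 7.250000


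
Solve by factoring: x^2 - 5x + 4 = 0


We need two numbers that multiply to 4 and add to -5.
Those numbers are -1 and -4 (since (-1) * (-4) = 4 and (-1) + (-4) = -5).
So x^2 - 5x + 4 = (x - 1)(x - 4) = 0
Setting each factor to zero: x = 1 or x = 4

x = 1, x = 4


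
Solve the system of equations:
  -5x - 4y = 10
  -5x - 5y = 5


Using Cramer's rule:
Determinant D = (-5)(-5) - (-5)(-4) = 25 - 20 = 5
Dx = (10)(-5) - (5)(-4) = -50 + 20 = -30
Dy = (-5)(5) - (-5)(10) = -25 + 50 = 25
x = Dx/D = -30/5 = -6
y = Dy/D = 25/5 = 5

x = -6, y = 5


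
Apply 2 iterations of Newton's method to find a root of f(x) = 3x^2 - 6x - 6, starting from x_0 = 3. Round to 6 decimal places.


Newton's method: x_(n+1) = x_n - f(x_n)/f'(x_n)
f(x) = 3x^2 - 6x - 6
f'(x) = 6x - 6

Iteration 1:
  f(3.000000) = 3.000000
  f'(3.000000) = 12.000000
  x_1 = 3.000000 - (3.000000)/(12.000000) = 2.750000

Iteration 2:
  f(2.750000) = 0.187500
  f'(2.750000) = 10.500000
  x_2 = 2.750000 - (0.187500)/(10.500000) = 2.732143

x_2 = 2.732143


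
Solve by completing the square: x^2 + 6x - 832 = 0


Start: x^2 + 6x - 832 = 0
Move constant: x^2 + 6x = 832
Half of 6 is 3, squared is 9
Add 9 to both sides: x^2 + 6x + 9 = 841
(x + 3)^2 = 841
x + 3 = ±29
x = -3 + 29 = 26 or x = -3 - 29 = -32

x = -32, x = 26


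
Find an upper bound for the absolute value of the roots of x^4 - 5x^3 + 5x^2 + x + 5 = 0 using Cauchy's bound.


Cauchy's bound: all roots r satisfy |r| <= 1 + max(|a_i/a_n|) for i = 0,...,n-1
where a_n is the leading coefficient.

Coefficients: [1, -5, 5, 1, 5]
Leading coefficient a_n = 1
Ratios |a_i/a_n|: 5, 5, 1, 5
Maximum ratio: 5
Cauchy's bound: |r| <= 1 + 5 = 6

Upper bound = 6


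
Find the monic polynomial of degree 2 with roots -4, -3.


A monic polynomial with roots -4, -3 is:
p(x) = (x + 4)(x + 3)
After multiplying by (x + 4): x + 4
After multiplying by (x + 3): x^2 + 7x + 12

x^2 + 7x + 12


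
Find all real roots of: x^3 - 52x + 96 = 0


Let p(x) = x^3 - 52x + 96. By the rational root theorem (leading coefficient 1), any rational root is an integer divisor of 96: try ±1, ±2, ... in turn.
Test x = 1: value = 45 ≠ 0.
Test x = -1: value = 147 ≠ 0.
Test x = 2: value = 0 ✓, so (x - 2) is a factor.
Synthetic division by (x - 2): bring down 1; 1(2) + 0 = 2; 2(2) - 52 = -48; (-48)(2) + 96 = 0 → quotient x^2 + 2x - 48, remainder 0.
Solve the quadratic x^2 + 2x - 48 = 0: discriminant = 2^2 - 4(1)(-48) = 4 + 192 = 196.
sqrt(196) = 14, so x = (-2 ± 14)/2: x = 6 or x = -8.

x = -8, x = 2, x = 6


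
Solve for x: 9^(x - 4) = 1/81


Express both sides with the same base.
1/81 = 9^(-2)
Since the bases match, equate exponents: x - 4 = -2
So x = -2 - (-4) = 2

x = 2


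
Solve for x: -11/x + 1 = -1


Subtract 1 from both sides: -11/x = -2
Multiply both sides by x: -11 = -2 * x
Divide by -2: x = 11/2

x = 11/2


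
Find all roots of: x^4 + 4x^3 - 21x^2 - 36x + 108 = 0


Let p(x) = x^4 + 4x^3 - 21x^2 - 36x + 108. By the rational root theorem (leading coefficient 1), any rational root is an integer divisor of 108: try ±1, ±2, ... in turn.
Test x = 1: value = 56 ≠ 0.
Test x = -1: value = 120 ≠ 0.
Test x = 2: value = 0 ✓, so (x - 2) is a factor.
Synthetic division by (x - 2): bring down 1; 1(2) + 4 = 6; 6(2) - 21 = -9; (-9)(2) - 36 = -54; (-54)(2) + 108 = 0 → quotient x^3 + 6x^2 - 9x - 54, remainder 0.
Continue with the quotient x^3 + 6x^2 - 9x - 54 (candidates must divide 54; re-test x = 2 first in case it repeats).
Test x = 2: value = -40 ≠ 0.
Test x = -2: value = -20 ≠ 0.
Test x = 3: value = 0 ✓, so (x - 3) is a factor.
Synthetic division by (x - 3): bring down 1; 1(3) + 6 = 9; 9(3) - 9 = 18; 18(3) - 54 = 0 → quotient x^2 + 9x + 18, remainder 0.
Solve the quadratic x^2 + 9x + 18 = 0: discriminant = 9^2 - 4(1)(18) = 81 - 72 = 9.
sqrt(9) = 3, so x = (-9 ± 3)/2: x = -3 or x = -6.
Collecting all roots found:

x = -6, x = -3, x = 2, x = 3


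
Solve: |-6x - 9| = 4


An absolute value equation |expr| = 4 gives two cases:
Case 1: -6x - 9 = 4
  -6x = 13, so x = -13/6
Case 2: -6x - 9 = -4
  -6x = 5, so x = -5/6

x = -13/6, x = -5/6


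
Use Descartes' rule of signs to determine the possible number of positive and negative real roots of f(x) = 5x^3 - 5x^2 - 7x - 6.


Descartes' rule of signs:

For positive roots, count sign changes in f(x) = 5x^3 - 5x^2 - 7x - 6:
Signs of coefficients: +, -, -, -
Number of sign changes: 1
Possible positive real roots: 1

For negative roots, examine f(-x) = -5x^3 - 5x^2 + 7x - 6:
Signs of coefficients: -, -, +, -
Number of sign changes: 2
Possible negative real roots: 2, 0

Positive roots: 1; Negative roots: 2 or 0


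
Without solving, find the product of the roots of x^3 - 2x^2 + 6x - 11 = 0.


By Vieta's formulas for x^3 + bx^2 + cx + d = 0:
  r1 + r2 + r3 = -b/a = 2
  r1*r2 + r1*r3 + r2*r3 = c/a = 6
  r1*r2*r3 = -d/a = 11


Product = 11


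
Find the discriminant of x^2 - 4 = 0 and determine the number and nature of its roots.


For ax^2 + bx + c = 0, discriminant D = b^2 - 4ac
Here a = 1, b = 0, c = -4
D = (0)^2 - 4(1)(-4) = 0 + 16 = 16

D = 16 > 0 and is a perfect square (sqrt = 4)
The equation has 2 distinct real rational roots.

Discriminant = 16, 2 distinct real rational roots


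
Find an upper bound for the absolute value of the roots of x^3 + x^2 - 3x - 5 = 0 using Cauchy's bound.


Cauchy's bound: all roots r satisfy |r| <= 1 + max(|a_i/a_n|) for i = 0,...,n-1
where a_n is the leading coefficient.

Coefficients: [1, 1, -3, -5]
Leading coefficient a_n = 1
Ratios |a_i/a_n|: 1, 3, 5
Maximum ratio: 5
Cauchy's bound: |r| <= 1 + 5 = 6

Upper bound = 6


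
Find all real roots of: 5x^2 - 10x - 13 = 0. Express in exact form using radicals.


Using the quadratic formula: x = (-b ± sqrt(b^2 - 4ac)) / (2a)
Here a = 5, b = -10, c = -13
Discriminant = b^2 - 4ac = (-10)^2 - 4(5)(-13) = 100 + 260 = 360
Since discriminant = 360 > 0, there are two real roots.
x = (10 ± 6*sqrt(10)) / 10
Simplifying: x = (5 ± 3*sqrt(10)) / 5
Numerically: x ≈ 2.8974 or x ≈ -0.8974

x = (5 + 3*sqrt(10)) / 5 or x = (5 - 3*sqrt(10)) / 5


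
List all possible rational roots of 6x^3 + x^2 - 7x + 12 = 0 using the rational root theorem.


Rational root theorem: possible roots are ±p/q where:
  p divides the constant term (12): p ∈ {1, 2, 3, 4, 6, 12}
  q divides the leading coefficient (6): q ∈ {1, 2, 3, 6}

All possible rational roots: -12, -6, -4, -3, -2, -3/2, -4/3, -1, -2/3, -1/2, -1/3, -1/6, 1/6, 1/3, 1/2, 2/3, 1, 4/3, 3/2, 2, 3, 4, 6, 12

-12, -6, -4, -3, -2, -3/2, -4/3, -1, -2/3, -1/2, -1/3, -1/6, 1/6, 1/3, 1/2, 2/3, 1, 4/3, 3/2, 2, 3, 4, 6, 12


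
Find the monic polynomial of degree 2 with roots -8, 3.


A monic polynomial with roots -8, 3 is:
p(x) = (x + 8)(x - 3)
After multiplying by (x + 8): x + 8
After multiplying by (x - 3): x^2 + 5x - 24

x^2 + 5x - 24


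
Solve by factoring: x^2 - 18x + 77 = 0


We need two numbers that multiply to 77 and add to -18.
Those numbers are -7 and -11 (since (-7) * (-11) = 77 and (-7) + (-11) = -18).
So x^2 - 18x + 77 = (x - 7)(x - 11) = 0
Setting each factor to zero: x = 7 or x = 11

x = 7, x = 11


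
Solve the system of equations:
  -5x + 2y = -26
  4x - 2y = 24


Using Cramer's rule:
Determinant D = (-5)(-2) - (4)(2) = 10 - 8 = 2
Dx = (-26)(-2) - (24)(2) = 52 - 48 = 4
Dy = (-5)(24) - (4)(-26) = -120 + 104 = -16
x = Dx/D = 4/2 = 2
y = Dy/D = -16/2 = -8

x = 2, y = -8


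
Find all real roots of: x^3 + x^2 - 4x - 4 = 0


Let p(x) = x^3 + x^2 - 4x - 4. By the rational root theorem (leading coefficient 1), any rational root is an integer divisor of 4: try ±1, ±2, ... in turn.
Test x = 1: value = -6 ≠ 0.
Test x = -1: value = 0 ✓, so (x + 1) is a factor.
Synthetic division by (x + 1): bring down 1; 1(-1) + 1 = 0; 0(-1) - 4 = -4; (-4)(-1) - 4 = 0 → quotient x^2 - 4, remainder 0.
Solve the quadratic x^2 - 4 = 0: discriminant = 0^2 - 4(1)(-4) = 0 + 16 = 16.
sqrt(16) = 4, so x = (0 ± 4)/2: x = 2 or x = -2.

x = -2, x = -1, x = 2


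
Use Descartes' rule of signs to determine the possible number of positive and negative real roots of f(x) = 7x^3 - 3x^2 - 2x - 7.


Descartes' rule of signs:

For positive roots, count sign changes in f(x) = 7x^3 - 3x^2 - 2x - 7:
Signs of coefficients: +, -, -, -
Number of sign changes: 1
Possible positive real roots: 1

For negative roots, examine f(-x) = -7x^3 - 3x^2 + 2x - 7:
Signs of coefficients: -, -, +, -
Number of sign changes: 2
Possible negative real roots: 2, 0

Positive roots: 1; Negative roots: 2 or 0


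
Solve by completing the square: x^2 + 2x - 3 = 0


Start: x^2 + 2x - 3 = 0
Move constant: x^2 + 2x = 3
Half of 2 is 1, squared is 1
Add 1 to both sides: x^2 + 2x + 1 = 4
(x + 1)^2 = 4
x + 1 = ±2
x = -1 + 2 = 1 or x = -1 - 2 = -3

x = -3, x = 1


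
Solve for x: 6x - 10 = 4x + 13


Starting with: 6x - 10 = 4x + 13
Move all x terms to left: (6 - 4)x = 13 + 10
Simplify: 2x = 23
Divide both sides by 2: x = 23/2

x = 23/2


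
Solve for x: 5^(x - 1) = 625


Express both sides with the same base.
625 = 5^4
Since the bases match, equate exponents: x - 1 = 4
So x = 4 - (-1) = 5

x = 5


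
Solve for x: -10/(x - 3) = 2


Multiply both sides by (x - 3): -10 = 2(x - 3)
Distribute: -10 = 2x - 6
2x = -10 + 6 = -4
x = -2

x = -2


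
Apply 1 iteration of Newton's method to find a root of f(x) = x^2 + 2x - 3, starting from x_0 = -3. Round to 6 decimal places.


Newton's method: x_(n+1) = x_n - f(x_n)/f'(x_n)
f(x) = x^2 + 2x - 3
f'(x) = 2x + 2

Iteration 1:
  f(-3.000000) = 0.000000
  f'(-3.000000) = -4.000000
  x_1 = -3.000000 - (0.000000)/(-4.000000) = -3.000000

x_1 = -3.000000


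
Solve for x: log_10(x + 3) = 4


Convert to exponential form: x + 3 = 10^4 = 10000
x = 10000 - 3 = 9997
Check: log_10(9997 + 3) = log_10(10000) = log_10(10000) = 4 ✓

x = 9997


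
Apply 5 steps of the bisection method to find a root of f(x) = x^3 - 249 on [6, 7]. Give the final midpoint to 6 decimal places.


f(x) = x^3 - 249
f(6) = -33 < 0
f(7) = 94 > 0

Step 1: midpoint = (6.000000 + 7.000000)/2 = 6.500000
  f(6.500000) = 25.625000
  f(mid) > 0, so root is in [6.000000, 6.500000]

Step 2: midpoint = (6.000000 + 6.500000)/2 = 6.250000
  f(6.250000) = -4.859375
  f(mid) < 0, so root is in [6.250000, 6.500000]

Step 3: midpoint = (6.250000 + 6.500000)/2 = 6.375000
  f(6.375000) = 10.083984
  f(mid) > 0, so root is in [6.250000, 6.375000]

Step 4: midpoint = (6.250000 + 6.375000)/2 = 6.312500
  f(6.312500) = 2.538330
  f(mid) > 0, so root is in [6.250000, 6.312500]

Step 5: midpoint = (6.250000 + 6.312500)/2 = 6.281250
  f(6.281250) = -1.178925
  f(mid) < 0, so root is in [6.281250, 6.312500]

midpoint = 6.281250


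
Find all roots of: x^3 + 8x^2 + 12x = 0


The constant term is 0, so x = 0 is a root. Factor out x:
  x^2 + 8x + 12 = 0
Solve the quadratic x^2 + 8x + 12 = 0: discriminant = 8^2 - 4(1)(12) = 64 - 48 = 16.
sqrt(16) = 4, so x = (-8 ± 4)/2: x = -2 or x = -6.
Collecting all roots found:

x = -6, x = -2, x = 0


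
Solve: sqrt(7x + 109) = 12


Square both sides: 7x + 109 = 12^2 = 144
7x = 144 - 109 = 35
x = 5
Check: sqrt(7*5 + 109) = sqrt(144) = 12 ✓

x = 5


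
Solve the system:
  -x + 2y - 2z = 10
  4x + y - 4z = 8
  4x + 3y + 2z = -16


Using Cramer's rule. Expand each determinant along the first row.
D  = (-1)*[1*2 - (-4)*3] - 2*[4*2 - (-4)*4] + (-2)*[4*3 - 1*4]
  = (-1)*(14) - 2*(24) + (-2)*(8) = -78
Dx = 10*[1*2 - (-4)*3] - 2*[8*2 - (-4)*(-16)] + (-2)*[8*3 - 1*(-16)]
  = 10*(14) - 2*(-48) + (-2)*(40) = 156
Dy = (-1)*[8*2 - (-4)*(-16)] - 10*[4*2 - (-4)*4] + (-2)*[4*(-16) - 8*4]
  = (-1)*(-48) - 10*(24) + (-2)*(-96) = 0
Dz = (-1)*[1*(-16) - 8*3] - 2*[4*(-16) - 8*4] + 10*[4*3 - 1*4]
  = (-1)*(-40) - 2*(-96) + 10*(8) = 312
x = Dx/D = 156/-78 = -2, y = Dy/D = 0/-78 = 0, z = Dz/D = 312/-78 = -4
Check eq1: (-1)(-2) + (2)(0) + (-2)(-4) = 10 = 10 ✓
Check eq2: (4)(-2) + (1)(0) + (-4)(-4) = 8 = 8 ✓
Check eq3: (4)(-2) + (3)(0) + (2)(-4) = -16 = -16 ✓

x = -2, y = 0, z = -4


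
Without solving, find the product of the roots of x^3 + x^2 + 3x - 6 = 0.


By Vieta's formulas for x^3 + bx^2 + cx + d = 0:
  r1 + r2 + r3 = -b/a = -1
  r1*r2 + r1*r3 + r2*r3 = c/a = 3
  r1*r2*r3 = -d/a = 6


Product = 6


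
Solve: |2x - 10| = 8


An absolute value equation |expr| = 8 gives two cases:
Case 1: 2x - 10 = 8
  2x = 18, so x = 9
Case 2: 2x - 10 = -8
  2x = 2, so x = 1

x = 1, x = 9


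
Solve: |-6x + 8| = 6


An absolute value equation |expr| = 6 gives two cases:
Case 1: -6x + 8 = 6
  -6x = -2, so x = 1/3
Case 2: -6x + 8 = -6
  -6x = -14, so x = 7/3

x = 1/3, x = 7/3


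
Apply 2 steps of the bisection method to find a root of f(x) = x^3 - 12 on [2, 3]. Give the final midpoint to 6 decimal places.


f(x) = x^3 - 12
f(2) = -4 < 0
f(3) = 15 > 0

Step 1: midpoint = (2.000000 + 3.000000)/2 = 2.500000
  f(2.500000) = 3.625000
  f(mid) > 0, so root is in [2.000000, 2.500000]

Step 2: midpoint = (2.000000 + 2.500000)/2 = 2.250000
  f(2.250000) = -0.609375
  f(mid) < 0, so root is in [2.250000, 2.500000]

midpoint = 2.250000


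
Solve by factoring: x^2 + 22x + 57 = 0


We need two numbers that multiply to 57 and add to 22.
Those numbers are 3 and 19 (since 3 * 19 = 57 and 3 + 19 = 22).
So x^2 + 22x + 57 = (x + 3)(x + 19) = 0
Setting each factor to zero: x = -3 or x = -19

x = -19, x = -3


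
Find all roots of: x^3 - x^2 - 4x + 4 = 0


Let p(x) = x^3 - x^2 - 4x + 4. By the rational root theorem (leading coefficient 1), any rational root is an integer divisor of 4: try ±1, ±2, ... in turn.
Test x = 1: value = 0 ✓, so (x - 1) is a factor.
Synthetic division by (x - 1): bring down 1; 1(1) - 1 = 0; 0(1) - 4 = -4; (-4)(1) + 4 = 0 → quotient x^2 - 4, remainder 0.
Solve the quadratic x^2 - 4 = 0: discriminant = 0^2 - 4(1)(-4) = 0 + 16 = 16.
sqrt(16) = 4, so x = (0 ± 4)/2: x = 2 or x = -2.
Collecting all roots found:

x = -2, x = 1, x = 2


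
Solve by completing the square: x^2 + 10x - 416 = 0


Start: x^2 + 10x - 416 = 0
Move constant: x^2 + 10x = 416
Half of 10 is 5, squared is 25
Add 25 to both sides: x^2 + 10x + 25 = 441
(x + 5)^2 = 441
x + 5 = ±21
x = -5 + 21 = 16 or x = -5 - 21 = -26

x = -26, x = 16


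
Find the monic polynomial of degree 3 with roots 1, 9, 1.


A monic polynomial with roots 1, 9, 1 is:
p(x) = (x - 1)(x - 9)(x - 1)
After multiplying by (x - 1): x - 1
After multiplying by (x - 9): x^2 - 10x + 9
After multiplying by (x - 1): x^3 - 11x^2 + 19x - 9

x^3 - 11x^2 + 19x - 9


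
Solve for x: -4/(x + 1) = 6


Multiply both sides by (x + 1): -4 = 6(x + 1)
Distribute: -4 = 6x + 6
6x = -4 - 6 = -10
x = -5/3

x = -5/3


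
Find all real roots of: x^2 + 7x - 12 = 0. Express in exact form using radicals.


Using the quadratic formula: x = (-b ± sqrt(b^2 - 4ac)) / (2a)
Here a = 1, b = 7, c = -12
Discriminant = b^2 - 4ac = 7^2 - 4(1)(-12) = 49 + 48 = 97
Since discriminant = 97 > 0, there are two real roots.
x = (-7 ± sqrt(97)) / 2
Numerically: x ≈ 1.4244 or x ≈ -8.4244

x = (-7 + sqrt(97)) / 2 or x = (-7 - sqrt(97)) / 2


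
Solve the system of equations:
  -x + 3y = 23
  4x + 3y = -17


Using Cramer's rule:
Determinant D = (-1)(3) - (4)(3) = -3 - 12 = -15
Dx = (23)(3) - (-17)(3) = 69 + 51 = 120
Dy = (-1)(-17) - (4)(23) = 17 - 92 = -75
x = Dx/D = 120/-15 = -8
y = Dy/D = -75/-15 = 5

x = -8, y = 5


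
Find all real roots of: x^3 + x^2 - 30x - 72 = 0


Let p(x) = x^3 + x^2 - 30x - 72. By the rational root theorem (leading coefficient 1), any rational root is an integer divisor of 72: try ±1, ±2, ... in turn.
Test x = 1: value = -100 ≠ 0.
Test x = -1: value = -42 ≠ 0.
Test x = 2: value = -120 ≠ 0.
Test x = -2: value = -16 ≠ 0.
Test x = 3: value = -126 ≠ 0.
Test x = -3: value = 0 ✓, so (x + 3) is a factor.
Synthetic division by (x + 3): bring down 1; 1(-3) + 1 = -2; (-2)(-3) - 30 = -24; (-24)(-3) - 72 = 0 → quotient x^2 - 2x - 24, remainder 0.
Solve the quadratic x^2 - 2x - 24 = 0: discriminant = (-2)^2 - 4(1)(-24) = 4 + 96 = 100.
sqrt(100) = 10, so x = (2 ± 10)/2: x = 6 or x = -4.

x = -4, x = -3, x = 6


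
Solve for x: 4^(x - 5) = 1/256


Express both sides with the same base.
1/256 = 4^(-4)
Since the bases match, equate exponents: x - 5 = -4
So x = -4 - (-5) = 1

x = 1


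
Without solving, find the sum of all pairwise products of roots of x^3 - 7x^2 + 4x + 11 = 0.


By Vieta's formulas for x^3 + bx^2 + cx + d = 0:
  r1 + r2 + r3 = -b/a = 7
  r1*r2 + r1*r3 + r2*r3 = c/a = 4
  r1*r2*r3 = -d/a = -11


Sum of pairwise products = 4


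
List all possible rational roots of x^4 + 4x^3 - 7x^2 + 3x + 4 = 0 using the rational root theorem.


Rational root theorem: possible roots are ±p/q where:
  p divides the constant term (4): p ∈ {1, 2, 4}
  q divides the leading coefficient (1): q ∈ {1}

All possible rational roots: -4, -2, -1, 1, 2, 4

-4, -2, -1, 1, 2, 4


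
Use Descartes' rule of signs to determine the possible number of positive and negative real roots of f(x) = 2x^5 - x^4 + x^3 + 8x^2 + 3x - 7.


Descartes' rule of signs:

For positive roots, count sign changes in f(x) = 2x^5 - x^4 + x^3 + 8x^2 + 3x - 7:
Signs of coefficients: +, -, +, +, +, -
Number of sign changes: 3
Possible positive real roots: 3, 1

For negative roots, examine f(-x) = -2x^5 - x^4 - x^3 + 8x^2 - 3x - 7:
Signs of coefficients: -, -, -, +, -, -
Number of sign changes: 2
Possible negative real roots: 2, 0

Positive roots: 3 or 1; Negative roots: 2 or 0


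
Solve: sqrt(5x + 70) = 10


Square both sides: 5x + 70 = 10^2 = 100
5x = 100 - 70 = 30
x = 6
Check: sqrt(5*6 + 70) = sqrt(100) = 10 ✓

x = 6


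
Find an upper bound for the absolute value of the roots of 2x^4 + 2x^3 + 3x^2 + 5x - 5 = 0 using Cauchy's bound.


Cauchy's bound: all roots r satisfy |r| <= 1 + max(|a_i/a_n|) for i = 0,...,n-1
where a_n is the leading coefficient.

Coefficients: [2, 2, 3, 5, -5]
Leading coefficient a_n = 2
Ratios |a_i/a_n|: 1, 3/2, 5/2, 5/2
Maximum ratio: 5/2
Cauchy's bound: |r| <= 1 + 5/2 = 7/2

Upper bound = 7/2


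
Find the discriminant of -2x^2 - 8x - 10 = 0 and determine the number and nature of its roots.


For ax^2 + bx + c = 0, discriminant D = b^2 - 4ac
Here a = -2, b = -8, c = -10
D = (-8)^2 - 4(-2)(-10) = 64 - 80 = -16

D = -16 < 0
The equation has no real roots (2 complex conjugate roots).

Discriminant = -16, no real roots (2 complex conjugate roots)


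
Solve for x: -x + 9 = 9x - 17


Starting with: -x + 9 = 9x - 17
Move all x terms to left: (-1 - 9)x = -17 - 9
Simplify: -10x = -26
Divide both sides by -10: x = 13/5

x = 13/5


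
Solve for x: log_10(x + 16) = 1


Convert to exponential form: x + 16 = 10^1 = 10
x = 10 - 16 = -6
Check: log_10(-6 + 16) = log_10(10) = log_10(10) = 1 ✓

x = -6


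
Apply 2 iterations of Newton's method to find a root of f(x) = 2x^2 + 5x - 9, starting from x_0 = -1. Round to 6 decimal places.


Newton's method: x_(n+1) = x_n - f(x_n)/f'(x_n)
f(x) = 2x^2 + 5x - 9
f'(x) = 4x + 5

Iteration 1:
  f(-1.000000) = -12.000000
  f'(-1.000000) = 1.000000
  x_1 = -1.000000 - (-12.000000)/(1.000000) = 11.000000

Iteration 2:
  f(11.000000) = 288.000000
  f'(11.000000) = 49.000000
  x_2 = 11.000000 - (288.000000)/(49.000000) = 5.122449

x_2 = 5.122449


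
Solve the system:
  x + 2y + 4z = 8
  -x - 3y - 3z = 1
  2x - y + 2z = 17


Using Cramer's rule. Expand each determinant along the first row.
D  = 1*[(-3)*2 - (-3)*(-1)] - 2*[(-1)*2 - (-3)*2] + 4*[(-1)*(-1) - (-3)*2]
  = 1*(-9) - 2*(4) + 4*(7) = 11
Dx = 8*[(-3)*2 - (-3)*(-1)] - 2*[1*2 - (-3)*17] + 4*[1*(-1) - (-3)*17]
  = 8*(-9) - 2*(53) + 4*(50) = 22
Dy = 1*[1*2 - (-3)*17] - 8*[(-1)*2 - (-3)*2] + 4*[(-1)*17 - 1*2]
  = 1*(53) - 8*(4) + 4*(-19) = -55
Dz = 1*[(-3)*17 - 1*(-1)] - 2*[(-1)*17 - 1*2] + 8*[(-1)*(-1) - (-3)*2]
  = 1*(-50) - 2*(-19) + 8*(7) = 44
x = Dx/D = 22/11 = 2, y = Dy/D = -55/11 = -5, z = Dz/D = 44/11 = 4
Check eq1: (1)(2) + (2)(-5) + (4)(4) = 8 = 8 ✓
Check eq2: (-1)(2) + (-3)(-5) + (-3)(4) = 1 = 1 ✓
Check eq3: (2)(2) + (-1)(-5) + (2)(4) = 17 = 17 ✓

x = 2, y = -5, z = 4


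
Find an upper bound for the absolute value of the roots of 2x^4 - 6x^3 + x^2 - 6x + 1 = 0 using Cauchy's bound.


Cauchy's bound: all roots r satisfy |r| <= 1 + max(|a_i/a_n|) for i = 0,...,n-1
where a_n is the leading coefficient.

Coefficients: [2, -6, 1, -6, 1]
Leading coefficient a_n = 2
Ratios |a_i/a_n|: 3, 1/2, 3, 1/2
Maximum ratio: 3
Cauchy's bound: |r| <= 1 + 3 = 4

Upper bound = 4


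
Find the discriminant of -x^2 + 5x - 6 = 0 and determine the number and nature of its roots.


For ax^2 + bx + c = 0, discriminant D = b^2 - 4ac
Here a = -1, b = 5, c = -6
D = (5)^2 - 4(-1)(-6) = 25 - 24 = 1

D = 1 > 0 and is a perfect square (sqrt = 1)
The equation has 2 distinct real rational roots.

Discriminant = 1, 2 distinct real rational roots


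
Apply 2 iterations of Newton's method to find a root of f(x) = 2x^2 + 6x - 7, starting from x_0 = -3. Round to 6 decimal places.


Newton's method: x_(n+1) = x_n - f(x_n)/f'(x_n)
f(x) = 2x^2 + 6x - 7
f'(x) = 4x + 6

Iteration 1:
  f(-3.000000) = -7.000000
  f'(-3.000000) = -6.000000
  x_1 = -3.000000 - (-7.000000)/(-6.000000) = -4.166667

Iteration 2:
  f(-4.166667) = 2.722222
  f'(-4.166667) = -10.666667
  x_2 = -4.166667 - (2.722222)/(-10.666667) = -3.911458

x_2 = -3.911458


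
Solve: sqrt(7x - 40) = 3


Square both sides: 7x - 40 = 3^2 = 9
7x = 9 + 40 = 49
x = 7
Check: sqrt(7*7 - 40) = sqrt(9) = 3 ✓

x = 7


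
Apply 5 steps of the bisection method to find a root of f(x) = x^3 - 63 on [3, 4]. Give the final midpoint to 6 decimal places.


f(x) = x^3 - 63
f(3) = -36 < 0
f(4) = 1 > 0

Step 1: midpoint = (3.000000 + 4.000000)/2 = 3.500000
  f(3.500000) = -20.125000
  f(mid) < 0, so root is in [3.500000, 4.000000]

Step 2: midpoint = (3.500000 + 4.000000)/2 = 3.750000
  f(3.750000) = -10.265625
  f(mid) < 0, so root is in [3.750000, 4.000000]

Step 3: midpoint = (3.750000 + 4.000000)/2 = 3.875000
  f(3.875000) = -4.814453
  f(mid) < 0, so root is in [3.875000, 4.000000]

Step 4: midpoint = (3.875000 + 4.000000)/2 = 3.937500
  f(3.937500) = -1.953369
  f(mid) < 0, so root is in [3.937500, 4.000000]

Step 5: midpoint = (3.937500 + 4.000000)/2 = 3.968750
  f(3.968750) = -0.488312
  f(mid) < 0, so root is in [3.968750, 4.000000]

midpoint = 3.968750


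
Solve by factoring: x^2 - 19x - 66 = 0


We need two numbers that multiply to -66 and add to -19.
Those numbers are -22 and 3 (since (-22) * 3 = -66 and (-22) + 3 = -19).
So x^2 - 19x - 66 = (x - 22)(x + 3) = 0
Setting each factor to zero: x = 22 or x = -3

x = -3, x = 22


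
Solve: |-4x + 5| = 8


An absolute value equation |expr| = 8 gives two cases:
Case 1: -4x + 5 = 8
  -4x = 3, so x = -3/4
Case 2: -4x + 5 = -8
  -4x = -13, so x = 13/4

x = -3/4, x = 13/4


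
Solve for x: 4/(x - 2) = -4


Multiply both sides by (x - 2): 4 = -4(x - 2)
Distribute: 4 = -4x + 8
-4x = 4 - 8 = -4
x = 1

x = 1


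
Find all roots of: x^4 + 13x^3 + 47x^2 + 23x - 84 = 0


Let p(x) = x^4 + 13x^3 + 47x^2 + 23x - 84. By the rational root theorem (leading coefficient 1), any rational root is an integer divisor of 84: try ±1, ±2, ... in turn.
Test x = 1: value = 0 ✓, so (x - 1) is a factor.
Synthetic division by (x - 1): bring down 1; 1(1) + 13 = 14; 14(1) + 47 = 61; 61(1) + 23 = 84; 84(1) - 84 = 0 → quotient x^3 + 14x^2 + 61x + 84, remainder 0.
Continue with the quotient x^3 + 14x^2 + 61x + 84 (candidates must divide 84; re-test x = 1 first in case it repeats).
Test x = 1: value = 160 ≠ 0.
Test x = -1: value = 36 ≠ 0.
Test x = 2: value = 270 ≠ 0.
Test x = -2: value = 10 ≠ 0.
Test x = 3: value = 420 ≠ 0.
Test x = -3: value = 0 ✓, so (x + 3) is a factor.
Synthetic division by (x + 3): bring down 1; 1(-3) + 14 = 11; 11(-3) + 61 = 28; 28(-3) + 84 = 0 → quotient x^2 + 11x + 28, remainder 0.
Solve the quadratic x^2 + 11x + 28 = 0: discriminant = 11^2 - 4(1)(28) = 121 - 112 = 9.
sqrt(9) = 3, so x = (-11 ± 3)/2: x = -4 or x = -7.
Collecting all roots found:

x = -7, x = -4, x = -3, x = 1


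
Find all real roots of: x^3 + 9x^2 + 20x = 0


The constant term is 0, so x = 0 is a root. Factor out x:
  x(x^2 + 9x + 20) = 0
Solve the quadratic x^2 + 9x + 20 = 0: discriminant = 9^2 - 4(1)(20) = 81 - 80 = 1.
sqrt(1) = 1, so x = (-9 ± 1)/2: x = -4 or x = -5.

x = -5, x = -4, x = 0


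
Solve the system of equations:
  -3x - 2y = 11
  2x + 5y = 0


Using Cramer's rule:
Determinant D = (-3)(5) - (2)(-2) = -15 + 4 = -11
Dx = (11)(5) - (0)(-2) = 55 - 0 = 55
Dy = (-3)(0) - (2)(11) = 0 - 22 = -22
x = Dx/D = 55/-11 = -5
y = Dy/D = -22/-11 = 2

x = -5, y = 2


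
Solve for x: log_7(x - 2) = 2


Convert to exponential form: x - 2 = 7^2 = 49
x = 49 + 2 = 51
Check: log_7(51 - 2) = log_7(49) = log_7(49) = 2 ✓

x = 51


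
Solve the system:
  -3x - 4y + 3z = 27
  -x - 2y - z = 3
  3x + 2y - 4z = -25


Using Cramer's rule. Expand each determinant along the first row.
D  = (-3)*[(-2)*(-4) - (-1)*2] - (-4)*[(-1)*(-4) - (-1)*3] + 3*[(-1)*2 - (-2)*3]
  = (-3)*(10) - (-4)*(7) + 3*(4) = 10
Dx = 27*[(-2)*(-4) - (-1)*2] - (-4)*[3*(-4) - (-1)*(-25)] + 3*[3*2 - (-2)*(-25)]
  = 27*(10) - (-4)*(-37) + 3*(-44) = -10
Dy = (-3)*[3*(-4) - (-1)*(-25)] - 27*[(-1)*(-4) - (-1)*3] + 3*[(-1)*(-25) - 3*3]
  = (-3)*(-37) - 27*(7) + 3*(16) = -30
Dz = (-3)*[(-2)*(-25) - 3*2] - (-4)*[(-1)*(-25) - 3*3] + 27*[(-1)*2 - (-2)*3]
  = (-3)*(44) - (-4)*(16) + 27*(4) = 40
x = Dx/D = -10/10 = -1, y = Dy/D = -30/10 = -3, z = Dz/D = 40/10 = 4
Check eq1: (-3)(-1) + (-4)(-3) + (3)(4) = 27 = 27 ✓
Check eq2: (-1)(-1) + (-2)(-3) + (-1)(4) = 3 = 3 ✓
Check eq3: (3)(-1) + (2)(-3) + (-4)(4) = -25 = -25 ✓

x = -1, y = -3, z = 4


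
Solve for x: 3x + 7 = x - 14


Starting with: 3x + 7 = x - 14
Move all x terms to left: (3 - 1)x = -14 - 7
Simplify: 2x = -21
Divide both sides by 2: x = -21/2

x = -21/2


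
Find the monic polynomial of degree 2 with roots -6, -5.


A monic polynomial with roots -6, -5 is:
p(x) = (x + 6)(x + 5)
After multiplying by (x + 6): x + 6
After multiplying by (x + 5): x^2 + 11x + 30

x^2 + 11x + 30


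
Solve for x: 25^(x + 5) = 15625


Express both sides with the same base.
15625 = 25^3
Since the bases match, equate exponents: x + 5 = 3
So x = 3 - (5) = -2

x = -2


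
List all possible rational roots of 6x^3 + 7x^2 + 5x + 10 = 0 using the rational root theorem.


Rational root theorem: possible roots are ±p/q where:
  p divides the constant term (10): p ∈ {1, 2, 5, 10}
  q divides the leading coefficient (6): q ∈ {1, 2, 3, 6}

All possible rational roots: -10, -5, -10/3, -5/2, -2, -5/3, -1, -5/6, -2/3, -1/2, -1/3, -1/6, 1/6, 1/3, 1/2, 2/3, 5/6, 1, 5/3, 2, 5/2, 10/3, 5, 10

-10, -5, -10/3, -5/2, -2, -5/3, -1, -5/6, -2/3, -1/2, -1/3, -1/6, 1/6, 1/3, 1/2, 2/3, 5/6, 1, 5/3, 2, 5/2, 10/3, 5, 10


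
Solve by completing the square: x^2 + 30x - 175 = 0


Start: x^2 + 30x - 175 = 0
Move constant: x^2 + 30x = 175
Half of 30 is 15, squared is 225
Add 225 to both sides: x^2 + 30x + 225 = 400
(x + 15)^2 = 400
x + 15 = ±20
x = -15 + 20 = 5 or x = -15 - 20 = -35

x = -35, x = 5


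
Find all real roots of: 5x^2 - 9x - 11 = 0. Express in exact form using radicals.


Using the quadratic formula: x = (-b ± sqrt(b^2 - 4ac)) / (2a)
Here a = 5, b = -9, c = -11
Discriminant = b^2 - 4ac = (-9)^2 - 4(5)(-11) = 81 + 220 = 301
Since discriminant = 301 > 0, there are two real roots.
x = (9 ± sqrt(301)) / 10
Numerically: x ≈ 2.6349 or x ≈ -0.8349

x = (9 + sqrt(301)) / 10 or x = (9 - sqrt(301)) / 10


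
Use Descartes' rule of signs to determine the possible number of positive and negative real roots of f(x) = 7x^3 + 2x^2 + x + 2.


Descartes' rule of signs:

For positive roots, count sign changes in f(x) = 7x^3 + 2x^2 + x + 2:
Signs of coefficients: +, +, +, +
Number of sign changes: 0
Possible positive real roots: 0

For negative roots, examine f(-x) = -7x^3 + 2x^2 - x + 2:
Signs of coefficients: -, +, -, +
Number of sign changes: 3
Possible negative real roots: 3, 1

Positive roots: 0; Negative roots: 3 or 1


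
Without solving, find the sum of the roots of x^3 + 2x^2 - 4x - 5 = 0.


By Vieta's formulas for x^3 + bx^2 + cx + d = 0:
  r1 + r2 + r3 = -b/a = -2
  r1*r2 + r1*r3 + r2*r3 = c/a = -4
  r1*r2*r3 = -d/a = 5


Sum = -2


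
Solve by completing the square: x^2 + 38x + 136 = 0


Start: x^2 + 38x + 136 = 0
Move constant: x^2 + 38x = -136
Half of 38 is 19, squared is 361
Add 361 to both sides: x^2 + 38x + 361 = 225
(x + 19)^2 = 225
x + 19 = ±15
x = -19 + 15 = -4 or x = -19 - 15 = -34

x = -34, x = -4


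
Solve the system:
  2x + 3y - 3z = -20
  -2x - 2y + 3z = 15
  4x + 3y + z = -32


Using Cramer's rule. Expand each determinant along the first row.
D  = 2*[(-2)*1 - 3*3] - 3*[(-2)*1 - 3*4] + (-3)*[(-2)*3 - (-2)*4]
  = 2*(-11) - 3*(-14) + (-3)*(2) = 14
Dx = (-20)*[(-2)*1 - 3*3] - 3*[15*1 - 3*(-32)] + (-3)*[15*3 - (-2)*(-32)]
  = (-20)*(-11) - 3*(111) + (-3)*(-19) = -56
Dy = 2*[15*1 - 3*(-32)] - (-20)*[(-2)*1 - 3*4] + (-3)*[(-2)*(-32) - 15*4]
  = 2*(111) - (-20)*(-14) + (-3)*(4) = -70
Dz = 2*[(-2)*(-32) - 15*3] - 3*[(-2)*(-32) - 15*4] + (-20)*[(-2)*3 - (-2)*4]
  = 2*(19) - 3*(4) + (-20)*(2) = -14
x = Dx/D = -56/14 = -4, y = Dy/D = -70/14 = -5, z = Dz/D = -14/14 = -1
Check eq1: (2)(-4) + (3)(-5) + (-3)(-1) = -20 = -20 ✓
Check eq2: (-2)(-4) + (-2)(-5) + (3)(-1) = 15 = 15 ✓
Check eq3: (4)(-4) + (3)(-5) + (1)(-1) = -32 = -32 ✓

x = -4, y = -5, z = -1


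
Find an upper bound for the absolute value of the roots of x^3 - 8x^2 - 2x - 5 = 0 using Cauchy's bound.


Cauchy's bound: all roots r satisfy |r| <= 1 + max(|a_i/a_n|) for i = 0,...,n-1
where a_n is the leading coefficient.

Coefficients: [1, -8, -2, -5]
Leading coefficient a_n = 1
Ratios |a_i/a_n|: 8, 2, 5
Maximum ratio: 8
Cauchy's bound: |r| <= 1 + 8 = 9

Upper bound = 9


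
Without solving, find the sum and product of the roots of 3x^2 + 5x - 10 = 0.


By Vieta's formulas for ax^2 + bx + c = 0:
  Sum of roots = -b/a
  Product of roots = c/a

Here a = 3, b = 5, c = -10
Sum = -(5)/3 = -5/3
Product = -10/3 = -10/3

Sum = -5/3, Product = -10/3


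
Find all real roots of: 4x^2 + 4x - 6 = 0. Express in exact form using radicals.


Using the quadratic formula: x = (-b ± sqrt(b^2 - 4ac)) / (2a)
Here a = 4, b = 4, c = -6
Discriminant = b^2 - 4ac = 4^2 - 4(4)(-6) = 16 + 96 = 112
Since discriminant = 112 > 0, there are two real roots.
x = (-4 ± 4*sqrt(7)) / 8
Simplifying: x = (-1 ± sqrt(7)) / 2
Numerically: x ≈ 0.8229 or x ≈ -1.8229

x = (-1 + sqrt(7)) / 2 or x = (-1 - sqrt(7)) / 2


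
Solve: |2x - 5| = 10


An absolute value equation |expr| = 10 gives two cases:
Case 1: 2x - 5 = 10
  2x = 15, so x = 15/2
Case 2: 2x - 5 = -10
  2x = -5, so x = -5/2

x = -5/2, x = 15/2


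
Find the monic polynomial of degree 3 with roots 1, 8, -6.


A monic polynomial with roots 1, 8, -6 is:
p(x) = (x - 1)(x - 8)(x + 6)
After multiplying by (x - 1): x - 1
After multiplying by (x - 8): x^2 - 9x + 8
After multiplying by (x + 6): x^3 - 3x^2 - 46x + 48

x^3 - 3x^2 - 46x + 48


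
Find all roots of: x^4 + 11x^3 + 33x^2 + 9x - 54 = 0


Let p(x) = x^4 + 11x^3 + 33x^2 + 9x - 54. By the rational root theorem (leading coefficient 1), any rational root is an integer divisor of 54: try ±1, ±2, ... in turn.
Test x = 1: value = 0 ✓, so (x - 1) is a factor.
Synthetic division by (x - 1): bring down 1; 1(1) + 11 = 12; 12(1) + 33 = 45; 45(1) + 9 = 54; 54(1) - 54 = 0 → quotient x^3 + 12x^2 + 45x + 54, remainder 0.
Continue with the quotient x^3 + 12x^2 + 45x + 54 (candidates must divide 54; re-test x = 1 first in case it repeats).
Test x = 1: value = 112 ≠ 0.
Test x = -1: value = 20 ≠ 0.
Test x = 2: value = 200 ≠ 0.
Test x = -2: value = 4 ≠ 0.
Test x = 3: value = 324 ≠ 0.
Test x = -3: value = 0 ✓, so (x + 3) is a factor.
Synthetic division by (x + 3): bring down 1; 1(-3) + 12 = 9; 9(-3) + 45 = 18; 18(-3) + 54 = 0 → quotient x^2 + 9x + 18, remainder 0.
Solve the quadratic x^2 + 9x + 18 = 0: discriminant = 9^2 - 4(1)(18) = 81 - 72 = 9.
sqrt(9) = 3, so x = (-9 ± 3)/2: x = -3 or x = -6.
Collecting all roots found:

x = -6, x = -3 (multiplicity 2), x = 1


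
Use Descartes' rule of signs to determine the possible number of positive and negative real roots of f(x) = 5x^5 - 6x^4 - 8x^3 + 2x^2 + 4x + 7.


Descartes' rule of signs:

For positive roots, count sign changes in f(x) = 5x^5 - 6x^4 - 8x^3 + 2x^2 + 4x + 7:
Signs of coefficients: +, -, -, +, +, +
Number of sign changes: 2
Possible positive real roots: 2, 0

For negative roots, examine f(-x) = -5x^5 - 6x^4 + 8x^3 + 2x^2 - 4x + 7:
Signs of coefficients: -, -, +, +, -, +
Number of sign changes: 3
Possible negative real roots: 3, 1

Positive roots: 2 or 0; Negative roots: 3 or 1
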